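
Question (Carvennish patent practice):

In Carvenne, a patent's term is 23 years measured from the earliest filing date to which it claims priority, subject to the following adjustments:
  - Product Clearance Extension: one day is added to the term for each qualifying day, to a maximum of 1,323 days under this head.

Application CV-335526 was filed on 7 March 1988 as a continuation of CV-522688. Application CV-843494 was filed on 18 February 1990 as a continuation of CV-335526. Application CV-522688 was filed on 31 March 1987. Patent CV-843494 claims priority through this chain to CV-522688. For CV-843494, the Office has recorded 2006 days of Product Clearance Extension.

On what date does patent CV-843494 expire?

Earliest priority filing: 31 March 1987.
Base term: 31 March 1987 + 23 years → 31 March 2010.
Product Clearance Extension: 2006 days claimed exceeds the 1323-day cap, so +1323 days → 13 November 2013.

2013-11-13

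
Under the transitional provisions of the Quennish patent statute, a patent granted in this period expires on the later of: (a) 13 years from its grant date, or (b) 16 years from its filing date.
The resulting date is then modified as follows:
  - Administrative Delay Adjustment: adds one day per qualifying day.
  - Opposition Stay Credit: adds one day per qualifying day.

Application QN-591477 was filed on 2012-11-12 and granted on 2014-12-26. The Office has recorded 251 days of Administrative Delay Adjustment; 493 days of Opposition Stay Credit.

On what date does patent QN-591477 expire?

(a) grant + 13 years → 26 December 2027.
(b) filing + 16 years → 12 November 2028.
Later of the two: 12 November 2028.
Administrative Delay Adjustment: +251 days → 21 July 2029.
Opposition Stay Credit: +493 days → 26 November 2030.

2030-11-26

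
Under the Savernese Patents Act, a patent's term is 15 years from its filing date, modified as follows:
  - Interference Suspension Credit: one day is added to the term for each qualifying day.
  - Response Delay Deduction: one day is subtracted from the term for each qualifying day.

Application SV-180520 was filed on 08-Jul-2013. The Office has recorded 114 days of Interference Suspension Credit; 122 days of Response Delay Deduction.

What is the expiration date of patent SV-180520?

2028-06-30

Base term: filing date + 15 years → 8 July 2028.
Interference Suspension Credit: +114 days → 30 October 2028.
Response Delay Deduction: −122 days → 30 June 2028.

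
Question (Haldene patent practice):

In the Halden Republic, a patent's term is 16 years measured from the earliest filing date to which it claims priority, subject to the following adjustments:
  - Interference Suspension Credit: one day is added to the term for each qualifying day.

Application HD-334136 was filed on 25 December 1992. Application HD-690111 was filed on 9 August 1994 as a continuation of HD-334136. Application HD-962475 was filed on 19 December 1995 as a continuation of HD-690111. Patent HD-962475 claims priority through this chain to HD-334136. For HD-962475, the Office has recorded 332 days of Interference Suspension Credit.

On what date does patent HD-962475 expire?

Earliest priority filing: 25 December 1992.
Base term: 25 December 1992 + 16 years → 25 December 2008.
Interference Suspension Credit: +332 days → 22 November 2009.

2009-11-22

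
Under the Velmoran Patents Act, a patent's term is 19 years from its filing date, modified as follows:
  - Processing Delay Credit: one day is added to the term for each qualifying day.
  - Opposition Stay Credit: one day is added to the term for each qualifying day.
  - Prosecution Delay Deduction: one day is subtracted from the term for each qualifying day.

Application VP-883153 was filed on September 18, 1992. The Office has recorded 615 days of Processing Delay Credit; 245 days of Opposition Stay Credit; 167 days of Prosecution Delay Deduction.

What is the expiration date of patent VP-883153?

August 11, 2013

Base term: filing date + 19 years → 18 September 2011.
Processing Delay Credit: +615 days → 25 May 2013.
Opposition Stay Credit: +245 days → 25 January 2014.
Prosecution Delay Deduction: −167 days → 11 August 2013.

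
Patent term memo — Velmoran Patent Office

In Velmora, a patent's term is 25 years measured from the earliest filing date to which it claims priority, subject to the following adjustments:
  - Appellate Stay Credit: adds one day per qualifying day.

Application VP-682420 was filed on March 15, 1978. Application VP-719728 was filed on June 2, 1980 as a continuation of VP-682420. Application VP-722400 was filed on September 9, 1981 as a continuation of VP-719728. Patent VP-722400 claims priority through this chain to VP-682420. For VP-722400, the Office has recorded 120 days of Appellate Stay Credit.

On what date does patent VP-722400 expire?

Earliest priority filing: 15 March 1978.
Base term: 15 March 1978 + 25 years → 15 March 2003.
Appellate Stay Credit: +120 days → 13 July 2003.

July 13, 2003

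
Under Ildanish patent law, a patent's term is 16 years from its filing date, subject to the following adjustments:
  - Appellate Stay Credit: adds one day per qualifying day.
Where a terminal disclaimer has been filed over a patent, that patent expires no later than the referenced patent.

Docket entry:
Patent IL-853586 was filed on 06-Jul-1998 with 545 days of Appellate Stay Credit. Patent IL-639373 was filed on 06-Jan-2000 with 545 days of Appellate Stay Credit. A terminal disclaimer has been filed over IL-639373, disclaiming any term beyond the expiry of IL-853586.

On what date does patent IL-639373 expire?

Natural term of IL-639373:
  Base: filing + 16 years → 6 January 2016.
  Appellate Stay Credit: +545 days → 4 July 2017.
Expiry of referenced patent IL-853586:
  Base: filing + 16 years → 6 July 2014.
  Appellate Stay Credit: +545 days → 2 January 2016.
Terminal disclaimer: IL-639373 expires on the earlier of 4 July 2017 and 2 January 2016.

2016-01-02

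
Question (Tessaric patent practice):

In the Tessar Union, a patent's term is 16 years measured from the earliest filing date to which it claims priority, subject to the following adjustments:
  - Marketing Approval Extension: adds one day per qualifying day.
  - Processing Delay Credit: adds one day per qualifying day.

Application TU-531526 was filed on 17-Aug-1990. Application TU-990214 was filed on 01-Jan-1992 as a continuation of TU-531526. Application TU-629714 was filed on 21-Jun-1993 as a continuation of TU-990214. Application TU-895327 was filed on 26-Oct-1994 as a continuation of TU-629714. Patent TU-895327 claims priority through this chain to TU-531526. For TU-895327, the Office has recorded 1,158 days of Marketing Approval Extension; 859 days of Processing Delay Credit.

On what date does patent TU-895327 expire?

Earliest priority filing: 17 August 1990.
Base term: 17 August 1990 + 16 years → 17 August 2006.
Marketing Approval Extension: +1158 days → 18 October 2009.
Processing Delay Credit: +859 days → 24 February 2012.

2012-02-24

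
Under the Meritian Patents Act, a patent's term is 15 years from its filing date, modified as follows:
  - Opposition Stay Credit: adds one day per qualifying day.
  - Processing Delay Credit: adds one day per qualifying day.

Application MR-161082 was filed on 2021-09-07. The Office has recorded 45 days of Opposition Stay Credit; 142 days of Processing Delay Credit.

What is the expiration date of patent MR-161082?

Base term: filing date + 15 years → 7 September 2036.
Opposition Stay Credit: +45 days → 22 October 2036.
Processing Delay Credit: +142 days → 13 March 2037.

2037-03-13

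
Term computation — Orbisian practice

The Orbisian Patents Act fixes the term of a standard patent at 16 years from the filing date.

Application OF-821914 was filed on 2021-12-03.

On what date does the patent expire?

Filing date + 16 years → 3 December 2037.

December 3, 2037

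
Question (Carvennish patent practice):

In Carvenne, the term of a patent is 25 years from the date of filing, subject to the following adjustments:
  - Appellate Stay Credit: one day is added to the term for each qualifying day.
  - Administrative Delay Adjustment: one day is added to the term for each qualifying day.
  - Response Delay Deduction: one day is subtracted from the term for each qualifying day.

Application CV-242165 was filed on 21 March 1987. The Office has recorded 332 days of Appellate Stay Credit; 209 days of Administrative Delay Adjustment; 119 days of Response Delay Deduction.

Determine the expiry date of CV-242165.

Base term: filing date + 25 years → 21 March 2012.
Appellate Stay Credit: +332 days → 16 February 2013.
Administrative Delay Adjustment: +209 days → 13 September 2013.
Response Delay Deduction: −119 days → 17 May 2013.

May 17, 2013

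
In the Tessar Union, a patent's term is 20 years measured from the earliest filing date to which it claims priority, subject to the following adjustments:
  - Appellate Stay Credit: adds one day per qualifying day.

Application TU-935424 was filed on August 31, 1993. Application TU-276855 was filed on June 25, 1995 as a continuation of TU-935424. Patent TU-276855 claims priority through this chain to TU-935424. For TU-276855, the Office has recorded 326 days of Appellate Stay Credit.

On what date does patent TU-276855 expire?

Earliest priority filing: 31 August 1993.
Base term: 31 August 1993 + 20 years → 31 August 2013.
Appellate Stay Credit: +326 days → 23 July 2014.

July 23, 2014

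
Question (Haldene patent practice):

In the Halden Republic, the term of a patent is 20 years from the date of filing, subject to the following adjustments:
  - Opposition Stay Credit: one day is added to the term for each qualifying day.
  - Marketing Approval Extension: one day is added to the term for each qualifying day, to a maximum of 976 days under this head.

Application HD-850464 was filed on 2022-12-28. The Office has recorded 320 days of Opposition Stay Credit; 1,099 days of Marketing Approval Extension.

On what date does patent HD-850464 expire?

2046-07-16

Base term: filing date + 20 years → 28 December 2042.
Opposition Stay Credit: +320 days → 13 November 2043.
Marketing Approval Extension: 1099 days claimed exceeds the 976-day cap, so +976 days → 16 July 2046.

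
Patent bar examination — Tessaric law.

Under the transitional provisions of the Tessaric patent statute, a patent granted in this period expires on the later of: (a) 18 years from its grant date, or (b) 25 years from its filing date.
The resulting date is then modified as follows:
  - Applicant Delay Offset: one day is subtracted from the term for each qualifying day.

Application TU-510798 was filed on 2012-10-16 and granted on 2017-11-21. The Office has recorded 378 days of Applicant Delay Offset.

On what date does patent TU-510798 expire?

(a) grant + 18 years → 21 November 2035.
(b) filing + 25 years → 16 October 2037.
Later of the two: 16 October 2037.
Applicant Delay Offset: −378 days → 3 October 2036.

October 3, 2036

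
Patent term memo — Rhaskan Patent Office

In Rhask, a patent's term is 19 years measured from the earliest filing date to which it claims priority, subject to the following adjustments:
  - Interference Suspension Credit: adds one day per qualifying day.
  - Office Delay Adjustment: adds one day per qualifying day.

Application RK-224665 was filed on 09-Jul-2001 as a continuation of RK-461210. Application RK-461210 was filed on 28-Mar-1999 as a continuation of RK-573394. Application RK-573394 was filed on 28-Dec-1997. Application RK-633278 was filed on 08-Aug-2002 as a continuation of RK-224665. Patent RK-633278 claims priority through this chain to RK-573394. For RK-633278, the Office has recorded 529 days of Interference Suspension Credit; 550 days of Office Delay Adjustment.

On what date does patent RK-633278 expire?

December 12, 2019

Earliest priority filing: 28 December 1997.
Base term: 28 December 1997 + 19 years → 28 December 2016.
Interference Suspension Credit: +529 days → 10 June 2018.
Office Delay Adjustment: +550 days → 12 December 2019.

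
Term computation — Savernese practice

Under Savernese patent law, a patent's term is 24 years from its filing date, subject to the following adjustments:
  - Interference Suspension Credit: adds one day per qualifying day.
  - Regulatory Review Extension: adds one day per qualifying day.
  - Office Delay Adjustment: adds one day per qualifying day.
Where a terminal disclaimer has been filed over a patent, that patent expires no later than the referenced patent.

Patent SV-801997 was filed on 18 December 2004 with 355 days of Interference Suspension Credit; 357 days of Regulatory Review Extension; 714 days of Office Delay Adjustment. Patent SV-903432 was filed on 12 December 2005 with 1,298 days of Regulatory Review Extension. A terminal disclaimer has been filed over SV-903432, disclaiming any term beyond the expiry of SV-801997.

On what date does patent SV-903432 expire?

Natural term of SV-903432:
  Base: filing + 24 years → 12 December 2029.
  Regulatory Review Extension: +1298 days → 2 July 2033.
Expiry of referenced patent SV-801997:
  Base: filing + 24 years → 18 December 2028.
  Interference Suspension Credit: +355 days → 8 December 2029.
  Regulatory Review Extension: +357 days → 30 November 2030.
  Office Delay Adjustment: +714 days → 13 November 2032.
Terminal disclaimer: SV-903432 expires on the earlier of 2 July 2033 and 13 November 2032.

November 13, 2032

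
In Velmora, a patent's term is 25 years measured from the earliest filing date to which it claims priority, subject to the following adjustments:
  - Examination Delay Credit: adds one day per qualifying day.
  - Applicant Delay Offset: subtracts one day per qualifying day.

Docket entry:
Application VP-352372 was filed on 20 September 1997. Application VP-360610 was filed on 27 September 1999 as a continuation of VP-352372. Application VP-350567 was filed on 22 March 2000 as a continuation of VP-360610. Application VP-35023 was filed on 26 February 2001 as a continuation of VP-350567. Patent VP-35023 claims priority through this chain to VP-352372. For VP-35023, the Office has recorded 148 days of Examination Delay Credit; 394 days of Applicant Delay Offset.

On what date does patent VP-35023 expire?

January 17, 2022

Earliest priority filing: 20 September 1997.
Base term: 20 September 1997 + 25 years → 20 September 2022.
Examination Delay Credit: +148 days → 15 February 2023.
Applicant Delay Offset: −394 days → 17 January 2022.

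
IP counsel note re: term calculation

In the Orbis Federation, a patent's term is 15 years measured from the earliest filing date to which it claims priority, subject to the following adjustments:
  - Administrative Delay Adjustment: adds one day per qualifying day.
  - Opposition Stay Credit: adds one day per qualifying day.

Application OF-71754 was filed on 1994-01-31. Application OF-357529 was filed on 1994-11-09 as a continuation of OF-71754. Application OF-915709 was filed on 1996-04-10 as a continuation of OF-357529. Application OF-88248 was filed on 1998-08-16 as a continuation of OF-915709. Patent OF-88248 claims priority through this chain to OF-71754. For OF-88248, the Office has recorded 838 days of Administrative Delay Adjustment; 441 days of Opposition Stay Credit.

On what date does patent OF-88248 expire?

Earliest priority filing: 31 January 1994.
Base term: 31 January 1994 + 15 years → 31 January 2009.
Administrative Delay Adjustment: +838 days → 19 May 2011.
Opposition Stay Credit: +441 days → 2 August 2012.

August 2, 2012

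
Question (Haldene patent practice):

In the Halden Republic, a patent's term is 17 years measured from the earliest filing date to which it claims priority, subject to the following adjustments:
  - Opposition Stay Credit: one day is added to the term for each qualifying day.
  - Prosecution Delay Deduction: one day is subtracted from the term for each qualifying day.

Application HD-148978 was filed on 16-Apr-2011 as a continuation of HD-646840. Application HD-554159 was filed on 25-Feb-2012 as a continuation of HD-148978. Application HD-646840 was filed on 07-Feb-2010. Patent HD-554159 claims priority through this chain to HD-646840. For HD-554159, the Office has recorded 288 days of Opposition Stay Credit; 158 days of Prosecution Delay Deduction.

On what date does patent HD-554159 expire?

2027-06-17

Earliest priority filing: 7 February 2010.
Base term: 7 February 2010 + 17 years → 7 February 2027.
Opposition Stay Credit: +288 days → 22 November 2027.
Prosecution Delay Deduction: −158 days → 17 June 2027.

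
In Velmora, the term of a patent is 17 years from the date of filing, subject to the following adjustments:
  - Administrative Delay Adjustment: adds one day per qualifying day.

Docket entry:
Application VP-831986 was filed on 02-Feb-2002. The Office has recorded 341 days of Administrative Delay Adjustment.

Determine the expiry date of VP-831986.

January 9, 2020

Base term: filing date + 17 years → 2 February 2019.
Administrative Delay Adjustment: +341 days → 9 January 2020.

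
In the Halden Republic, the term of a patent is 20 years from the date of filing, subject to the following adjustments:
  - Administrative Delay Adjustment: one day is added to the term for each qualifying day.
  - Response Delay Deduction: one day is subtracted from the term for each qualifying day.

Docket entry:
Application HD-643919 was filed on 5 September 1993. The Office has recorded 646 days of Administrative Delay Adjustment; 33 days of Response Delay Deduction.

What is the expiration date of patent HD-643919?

Base term: filing date + 20 years → 5 September 2013.
Administrative Delay Adjustment: +646 days → 13 June 2015.
Response Delay Deduction: −33 days → 11 May 2015.

2015-05-11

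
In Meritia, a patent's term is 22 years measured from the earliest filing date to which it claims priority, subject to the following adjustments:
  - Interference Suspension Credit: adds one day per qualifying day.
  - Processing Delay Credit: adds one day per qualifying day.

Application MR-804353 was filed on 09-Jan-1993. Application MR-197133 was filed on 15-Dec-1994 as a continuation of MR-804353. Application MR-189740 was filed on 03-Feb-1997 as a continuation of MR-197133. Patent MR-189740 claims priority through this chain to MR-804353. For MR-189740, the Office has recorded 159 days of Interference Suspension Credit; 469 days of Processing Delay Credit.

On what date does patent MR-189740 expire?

2016-09-28

Earliest priority filing: 9 January 1993.
Base term: 9 January 1993 + 22 years → 9 January 2015.
Interference Suspension Credit: +159 days → 17 June 2015.
Processing Delay Credit: +469 days → 28 September 2016.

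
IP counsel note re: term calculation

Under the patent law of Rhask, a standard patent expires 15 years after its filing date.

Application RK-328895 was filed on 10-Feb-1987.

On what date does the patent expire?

Filing date + 15 years → 10 February 2002.

2002-02-10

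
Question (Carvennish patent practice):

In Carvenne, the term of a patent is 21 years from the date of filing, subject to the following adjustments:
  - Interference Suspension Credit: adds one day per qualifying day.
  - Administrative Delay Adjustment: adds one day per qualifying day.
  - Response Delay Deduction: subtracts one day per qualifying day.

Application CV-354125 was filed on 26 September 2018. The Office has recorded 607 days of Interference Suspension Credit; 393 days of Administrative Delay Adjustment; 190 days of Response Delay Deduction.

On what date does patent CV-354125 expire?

Base term: filing date + 21 years → 26 September 2039.
Interference Suspension Credit: +607 days → 25 May 2041.
Administrative Delay Adjustment: +393 days → 22 June 2042.
Response Delay Deduction: −190 days → 14 December 2041.

2041-12-14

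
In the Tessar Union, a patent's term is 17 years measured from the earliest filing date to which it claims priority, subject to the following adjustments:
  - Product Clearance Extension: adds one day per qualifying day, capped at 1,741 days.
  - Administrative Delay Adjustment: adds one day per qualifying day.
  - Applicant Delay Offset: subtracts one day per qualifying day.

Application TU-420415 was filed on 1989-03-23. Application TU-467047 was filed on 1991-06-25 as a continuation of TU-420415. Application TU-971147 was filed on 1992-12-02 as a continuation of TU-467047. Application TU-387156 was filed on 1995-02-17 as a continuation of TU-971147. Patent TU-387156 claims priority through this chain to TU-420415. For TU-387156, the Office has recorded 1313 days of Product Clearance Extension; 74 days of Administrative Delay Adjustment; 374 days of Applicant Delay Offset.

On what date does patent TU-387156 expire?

Earliest priority filing: 23 March 1989.
Base term: 23 March 1989 + 17 years → 23 March 2006.
Product Clearance Extension: 1313 days (within the 1741-day cap) → +1313 days → 26 October 2009.
Administrative Delay Adjustment: +74 days → 8 January 2010.
Applicant Delay Offset: −374 days → 30 December 2008.

2008-12-30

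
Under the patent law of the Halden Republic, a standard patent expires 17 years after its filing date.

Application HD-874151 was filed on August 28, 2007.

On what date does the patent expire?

August 28, 2024

Filing date + 17 years → 28 August 2024.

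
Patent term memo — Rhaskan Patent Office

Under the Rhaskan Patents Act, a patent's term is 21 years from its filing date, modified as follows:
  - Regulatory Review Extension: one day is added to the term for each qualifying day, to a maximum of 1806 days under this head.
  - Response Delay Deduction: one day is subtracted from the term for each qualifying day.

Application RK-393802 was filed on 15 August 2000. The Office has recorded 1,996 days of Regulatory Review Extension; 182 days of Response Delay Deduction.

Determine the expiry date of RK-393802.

Base term: filing date + 21 years → 15 August 2021.
Regulatory Review Extension: 1996 days claimed exceeds the 1806-day cap, so +1806 days → 26 July 2026.
Response Delay Deduction: −182 days → 25 January 2026.

2026-01-25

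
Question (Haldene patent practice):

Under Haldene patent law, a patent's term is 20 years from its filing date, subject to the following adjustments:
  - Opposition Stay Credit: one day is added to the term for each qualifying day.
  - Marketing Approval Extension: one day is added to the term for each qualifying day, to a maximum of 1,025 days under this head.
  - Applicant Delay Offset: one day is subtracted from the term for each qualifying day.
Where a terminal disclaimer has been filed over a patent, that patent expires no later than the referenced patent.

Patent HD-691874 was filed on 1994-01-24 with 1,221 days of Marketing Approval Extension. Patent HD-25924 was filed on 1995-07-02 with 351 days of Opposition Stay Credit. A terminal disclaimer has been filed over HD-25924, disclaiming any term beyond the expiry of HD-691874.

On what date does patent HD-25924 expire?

2016-06-17

Natural term of HD-25924:
  Base: filing + 20 years → 2 July 2015.
  Opposition Stay Credit: +351 days → 17 June 2016.
Expiry of referenced patent HD-691874:
  Base: filing + 20 years → 24 January 2014.
  Marketing Approval Extension: 1221 days claimed exceeds the 1025-day cap, so +1025 days → 14 November 2016.
Terminal disclaimer: HD-25924 expires on the earlier of 17 June 2016 and 14 November 2016.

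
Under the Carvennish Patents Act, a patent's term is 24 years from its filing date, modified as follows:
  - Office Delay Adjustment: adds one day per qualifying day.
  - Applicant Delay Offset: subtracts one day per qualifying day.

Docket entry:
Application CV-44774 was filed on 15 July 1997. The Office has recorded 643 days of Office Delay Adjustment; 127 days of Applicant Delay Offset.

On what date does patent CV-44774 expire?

2022-12-13

Base term: filing date + 24 years → 15 July 2021.
Office Delay Adjustment: +643 days → 19 April 2023.
Applicant Delay Offset: −127 days → 13 December 2022.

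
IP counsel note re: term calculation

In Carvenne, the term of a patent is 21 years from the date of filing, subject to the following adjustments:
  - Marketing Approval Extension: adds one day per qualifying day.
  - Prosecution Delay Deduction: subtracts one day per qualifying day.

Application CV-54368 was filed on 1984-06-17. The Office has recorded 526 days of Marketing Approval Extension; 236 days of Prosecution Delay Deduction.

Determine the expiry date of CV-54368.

Base term: filing date + 21 years → 17 June 2005.
Marketing Approval Extension: +526 days → 25 November 2006.
Prosecution Delay Deduction: −236 days → 3 April 2006.

April 3, 2006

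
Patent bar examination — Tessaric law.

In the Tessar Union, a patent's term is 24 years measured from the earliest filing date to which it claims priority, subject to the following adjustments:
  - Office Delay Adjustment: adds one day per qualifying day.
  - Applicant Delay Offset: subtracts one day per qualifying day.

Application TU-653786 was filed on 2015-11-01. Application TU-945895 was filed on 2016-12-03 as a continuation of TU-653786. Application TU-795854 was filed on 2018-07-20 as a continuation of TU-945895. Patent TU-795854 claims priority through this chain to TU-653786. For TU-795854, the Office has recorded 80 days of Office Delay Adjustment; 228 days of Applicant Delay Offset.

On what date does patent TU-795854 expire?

2039-06-06

Earliest priority filing: 1 November 2015.
Base term: 1 November 2015 + 24 years → 1 November 2039.
Office Delay Adjustment: +80 days → 20 January 2040.
Applicant Delay Offset: −228 days → 6 June 2039.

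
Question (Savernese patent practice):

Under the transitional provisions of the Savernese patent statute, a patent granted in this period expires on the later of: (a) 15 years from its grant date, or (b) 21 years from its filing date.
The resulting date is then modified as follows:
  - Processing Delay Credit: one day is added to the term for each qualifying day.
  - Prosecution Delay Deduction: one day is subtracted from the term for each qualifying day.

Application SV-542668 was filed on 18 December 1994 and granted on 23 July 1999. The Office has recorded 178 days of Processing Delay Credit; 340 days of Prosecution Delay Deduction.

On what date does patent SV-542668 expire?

(a) grant + 15 years → 23 July 2014.
(b) filing + 21 years → 18 December 2015.
Later of the two: 18 December 2015.
Processing Delay Credit: +178 days → 13 June 2016.
Prosecution Delay Deduction: −340 days → 9 July 2015.

2015-07-09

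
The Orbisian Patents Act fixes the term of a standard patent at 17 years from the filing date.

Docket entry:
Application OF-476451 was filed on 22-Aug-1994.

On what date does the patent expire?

Filing date + 17 years → 22 August 2011.

August 22, 2011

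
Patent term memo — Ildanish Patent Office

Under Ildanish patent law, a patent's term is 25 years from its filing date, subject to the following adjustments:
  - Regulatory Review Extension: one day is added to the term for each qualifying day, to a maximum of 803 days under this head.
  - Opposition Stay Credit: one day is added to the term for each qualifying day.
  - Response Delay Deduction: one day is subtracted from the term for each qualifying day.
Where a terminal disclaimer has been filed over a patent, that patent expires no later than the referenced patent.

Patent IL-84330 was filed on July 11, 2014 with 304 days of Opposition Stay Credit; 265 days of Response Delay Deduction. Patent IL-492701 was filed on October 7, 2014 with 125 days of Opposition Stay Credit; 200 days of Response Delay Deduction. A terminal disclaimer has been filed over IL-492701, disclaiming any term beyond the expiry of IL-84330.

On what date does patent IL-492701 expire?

Natural term of IL-492701:
  Base: filing + 25 years → 7 October 2039.
  Opposition Stay Credit: +125 days → 9 February 2040.
  Response Delay Deduction: −200 days → 24 July 2039.
Expiry of referenced patent IL-84330:
  Base: filing + 25 years → 11 July 2039.
  Opposition Stay Credit: +304 days → 10 May 2040.
  Response Delay Deduction: −265 days → 19 August 2039.
Terminal disclaimer: IL-492701 expires on the earlier of 24 July 2039 and 19 August 2039.

2039-07-24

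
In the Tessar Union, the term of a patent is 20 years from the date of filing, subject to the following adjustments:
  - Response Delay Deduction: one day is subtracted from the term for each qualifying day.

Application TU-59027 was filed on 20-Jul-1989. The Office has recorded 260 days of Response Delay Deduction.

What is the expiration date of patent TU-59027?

2008-11-02

Base term: filing date + 20 years → 20 July 2009.
Response Delay Deduction: −260 days → 2 November 2008.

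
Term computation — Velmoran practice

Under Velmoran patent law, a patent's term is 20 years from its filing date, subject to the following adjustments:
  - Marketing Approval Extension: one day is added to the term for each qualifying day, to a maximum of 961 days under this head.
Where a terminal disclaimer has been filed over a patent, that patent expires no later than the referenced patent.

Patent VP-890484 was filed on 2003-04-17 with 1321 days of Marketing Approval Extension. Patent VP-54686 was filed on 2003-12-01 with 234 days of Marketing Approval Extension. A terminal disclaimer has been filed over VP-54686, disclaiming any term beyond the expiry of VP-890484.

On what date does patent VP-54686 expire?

Natural term of VP-54686:
  Base: filing + 20 years → 1 December 2023.
  Marketing Approval Extension: 234 days (within the 961-day cap) → +234 days → 22 July 2024.
Expiry of referenced patent VP-890484:
  Base: filing + 20 years → 17 April 2023.
  Marketing Approval Extension: 1321 days claimed exceeds the 961-day cap, so +961 days → 3 December 2025.
Terminal disclaimer: VP-54686 expires on the earlier of 22 July 2024 and 3 December 2025.

2024-07-22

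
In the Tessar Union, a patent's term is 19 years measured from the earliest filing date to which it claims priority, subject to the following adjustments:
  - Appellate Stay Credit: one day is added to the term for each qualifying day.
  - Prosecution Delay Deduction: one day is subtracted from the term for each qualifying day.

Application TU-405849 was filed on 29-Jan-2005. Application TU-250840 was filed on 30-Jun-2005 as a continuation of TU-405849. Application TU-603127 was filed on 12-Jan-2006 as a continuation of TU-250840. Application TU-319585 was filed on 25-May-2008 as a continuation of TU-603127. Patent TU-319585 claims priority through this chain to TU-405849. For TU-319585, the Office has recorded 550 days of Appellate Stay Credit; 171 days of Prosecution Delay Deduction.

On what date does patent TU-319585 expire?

Earliest priority filing: 29 January 2005.
Base term: 29 January 2005 + 19 years → 29 January 2024.
Appellate Stay Credit: +550 days → 1 August 2025.
Prosecution Delay Deduction: −171 days → 11 February 2025.

2025-02-11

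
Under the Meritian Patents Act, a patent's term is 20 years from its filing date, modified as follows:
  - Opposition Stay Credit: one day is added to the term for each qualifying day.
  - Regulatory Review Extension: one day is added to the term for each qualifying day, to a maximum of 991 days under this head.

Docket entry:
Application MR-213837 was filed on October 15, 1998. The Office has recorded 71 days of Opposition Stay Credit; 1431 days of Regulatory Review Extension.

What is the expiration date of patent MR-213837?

2021-09-11

Base term: filing date + 20 years → 15 October 2018.
Opposition Stay Credit: +71 days → 25 December 2018.
Regulatory Review Extension: 1431 days claimed exceeds the 991-day cap, so +991 days → 11 September 2021.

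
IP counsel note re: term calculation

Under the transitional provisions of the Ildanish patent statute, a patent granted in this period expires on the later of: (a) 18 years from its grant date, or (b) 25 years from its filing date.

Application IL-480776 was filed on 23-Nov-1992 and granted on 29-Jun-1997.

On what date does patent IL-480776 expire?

November 23, 2017

(a) grant + 18 years → 29 June 2015.
(b) filing + 25 years → 23 November 2017.
Later of the two: 23 November 2017.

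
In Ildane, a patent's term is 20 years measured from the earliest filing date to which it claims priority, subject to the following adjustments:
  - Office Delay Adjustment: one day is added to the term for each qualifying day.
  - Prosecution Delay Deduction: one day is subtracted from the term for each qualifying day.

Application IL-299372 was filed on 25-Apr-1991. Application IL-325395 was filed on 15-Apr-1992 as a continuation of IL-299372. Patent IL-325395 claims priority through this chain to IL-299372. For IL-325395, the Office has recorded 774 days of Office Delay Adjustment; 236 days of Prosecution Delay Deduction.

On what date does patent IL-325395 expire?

Earliest priority filing: 25 April 1991.
Base term: 25 April 1991 + 20 years → 25 April 2011.
Office Delay Adjustment: +774 days → 7 June 2013.
Prosecution Delay Deduction: −236 days → 14 October 2012.

October 14, 2012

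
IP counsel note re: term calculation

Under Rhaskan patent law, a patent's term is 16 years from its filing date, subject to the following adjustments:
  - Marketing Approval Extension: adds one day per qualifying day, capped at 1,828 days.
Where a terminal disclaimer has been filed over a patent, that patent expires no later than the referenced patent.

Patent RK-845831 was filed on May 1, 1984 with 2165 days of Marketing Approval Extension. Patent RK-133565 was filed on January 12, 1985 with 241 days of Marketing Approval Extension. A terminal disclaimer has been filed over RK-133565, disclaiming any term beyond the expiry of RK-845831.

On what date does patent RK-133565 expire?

September 10, 2001

Natural term of RK-133565:
  Base: filing + 16 years → 12 January 2001.
  Marketing Approval Extension: 241 days (within the 1828-day cap) → +241 days → 10 September 2001.
Expiry of referenced patent RK-845831:
  Base: filing + 16 years → 1 May 2000.
  Marketing Approval Extension: 2165 days claimed exceeds the 1828-day cap, so +1828 days → 3 May 2005.
Terminal disclaimer: RK-133565 expires on the earlier of 10 September 2001 and 3 May 2005.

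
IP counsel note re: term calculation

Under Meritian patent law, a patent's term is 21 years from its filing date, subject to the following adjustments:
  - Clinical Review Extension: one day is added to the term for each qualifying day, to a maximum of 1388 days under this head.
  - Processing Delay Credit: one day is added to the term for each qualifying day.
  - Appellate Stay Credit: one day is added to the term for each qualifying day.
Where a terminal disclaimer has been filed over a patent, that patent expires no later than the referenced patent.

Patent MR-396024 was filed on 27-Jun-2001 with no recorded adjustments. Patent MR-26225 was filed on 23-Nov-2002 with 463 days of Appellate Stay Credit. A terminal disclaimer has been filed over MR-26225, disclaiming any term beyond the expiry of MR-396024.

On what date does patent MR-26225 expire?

2022-06-27

Natural term of MR-26225:
  Base: filing + 21 years → 23 November 2023.
  Appellate Stay Credit: +463 days → 28 February 2025.
Expiry of referenced patent MR-396024:
  Base: filing + 21 years → 27 June 2022.
Terminal disclaimer: MR-26225 expires on the earlier of 28 February 2025 and 27 June 2022.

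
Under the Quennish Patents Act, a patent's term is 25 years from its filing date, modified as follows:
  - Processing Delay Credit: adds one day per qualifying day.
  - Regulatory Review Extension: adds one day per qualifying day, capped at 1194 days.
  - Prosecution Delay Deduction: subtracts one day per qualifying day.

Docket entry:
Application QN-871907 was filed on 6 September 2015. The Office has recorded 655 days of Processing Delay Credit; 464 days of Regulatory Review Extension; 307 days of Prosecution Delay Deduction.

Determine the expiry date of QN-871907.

2042-11-27

Base term: filing date + 25 years → 6 September 2040.
Processing Delay Credit: +655 days → 23 June 2042.
Regulatory Review Extension: 464 days (within the 1194-day cap) → +464 days → 30 September 2043.
Prosecution Delay Deduction: −307 days → 27 November 2042.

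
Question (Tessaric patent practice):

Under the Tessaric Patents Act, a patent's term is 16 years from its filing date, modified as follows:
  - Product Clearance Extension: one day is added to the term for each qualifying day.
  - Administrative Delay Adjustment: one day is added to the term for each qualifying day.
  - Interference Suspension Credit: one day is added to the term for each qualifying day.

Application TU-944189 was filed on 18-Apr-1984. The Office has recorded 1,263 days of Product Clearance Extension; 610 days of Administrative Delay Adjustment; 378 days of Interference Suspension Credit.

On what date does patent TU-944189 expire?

Base term: filing date + 16 years → 18 April 2000.
Product Clearance Extension: +1263 days → 3 October 2003.
Administrative Delay Adjustment: +610 days → 4 June 2005.
Interference Suspension Credit: +378 days → 17 June 2006.

2006-06-17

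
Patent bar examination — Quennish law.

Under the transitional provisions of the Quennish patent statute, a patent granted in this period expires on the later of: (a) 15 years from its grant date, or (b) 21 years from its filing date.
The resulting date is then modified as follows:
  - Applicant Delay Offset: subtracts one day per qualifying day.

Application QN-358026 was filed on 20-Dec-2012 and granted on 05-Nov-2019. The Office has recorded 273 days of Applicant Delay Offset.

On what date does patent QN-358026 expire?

(a) grant + 15 years → 5 November 2034.
(b) filing + 21 years → 20 December 2033.
Later of the two: 5 November 2034.
Applicant Delay Offset: −273 days → 5 February 2034.

2034-02-05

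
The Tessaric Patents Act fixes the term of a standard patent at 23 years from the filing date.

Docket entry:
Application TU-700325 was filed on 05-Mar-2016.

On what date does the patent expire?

Filing date + 23 years → 5 March 2039.

March 5, 2039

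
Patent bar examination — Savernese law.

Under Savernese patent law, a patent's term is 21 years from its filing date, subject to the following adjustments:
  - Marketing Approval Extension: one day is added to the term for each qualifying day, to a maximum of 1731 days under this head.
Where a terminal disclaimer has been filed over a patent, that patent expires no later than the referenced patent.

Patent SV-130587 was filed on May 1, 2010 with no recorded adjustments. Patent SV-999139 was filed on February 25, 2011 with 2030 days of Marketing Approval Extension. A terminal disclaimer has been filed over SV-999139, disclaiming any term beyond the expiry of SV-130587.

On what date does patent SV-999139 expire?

2031-05-01

Natural term of SV-999139:
  Base: filing + 21 years → 25 February 2032.
  Marketing Approval Extension: 2030 days claimed exceeds the 1731-day cap, so +1731 days → 21 November 2036.
Expiry of referenced patent SV-130587:
  Base: filing + 21 years → 1 May 2031.
Terminal disclaimer: SV-999139 expires on the earlier of 21 November 2036 and 1 May 2031.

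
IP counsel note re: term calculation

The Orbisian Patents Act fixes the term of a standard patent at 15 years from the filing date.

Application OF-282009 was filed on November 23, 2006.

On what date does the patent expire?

2021-11-23

Filing date + 15 years → 23 November 2021.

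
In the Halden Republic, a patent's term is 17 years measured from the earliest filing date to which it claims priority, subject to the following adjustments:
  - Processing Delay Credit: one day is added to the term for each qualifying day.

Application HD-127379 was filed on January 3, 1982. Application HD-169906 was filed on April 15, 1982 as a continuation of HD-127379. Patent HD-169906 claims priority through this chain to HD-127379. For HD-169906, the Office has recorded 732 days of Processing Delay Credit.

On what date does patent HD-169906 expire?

Earliest priority filing: 3 January 1982.
Base term: 3 January 1982 + 17 years → 3 January 1999.
Processing Delay Credit: +732 days → 4 January 2001.

January 4, 2001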